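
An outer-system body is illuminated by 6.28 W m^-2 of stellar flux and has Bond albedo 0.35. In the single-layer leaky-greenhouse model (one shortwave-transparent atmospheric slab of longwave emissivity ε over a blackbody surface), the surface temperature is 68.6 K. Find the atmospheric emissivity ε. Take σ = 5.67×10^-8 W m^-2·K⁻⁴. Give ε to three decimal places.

0.375

Effective temperature: T_e = [S(1−α)/(4σ)]^(1/4) = 65.13 K.
Inverting T_s⁴ = 2T_e⁴/(2−ε): (T_e/T_s)⁴ = 0.8127, so ε = 2(1 − 0.8127) = 0.3746.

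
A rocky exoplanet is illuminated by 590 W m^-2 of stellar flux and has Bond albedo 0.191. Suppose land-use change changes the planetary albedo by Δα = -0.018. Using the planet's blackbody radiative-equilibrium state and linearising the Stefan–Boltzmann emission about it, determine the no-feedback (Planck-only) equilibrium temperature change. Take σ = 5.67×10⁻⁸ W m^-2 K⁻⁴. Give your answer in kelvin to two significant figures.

1.2 K

Reference equilibrium: T_e = [S(1−α)/(4σ)]^(1/4) = 214.2 K.
ΔF = −(S/4)Δα = −(590.0/4)×(-0.018) = 2.655 W m^-2.
Linearising σT⁴ gives d(σT⁴)/dT = 4σT_e³ = 2.228 W m^-2 per K.
Hence the no-feedback warming is ΔF/(4σT_e³) = 1.19 K.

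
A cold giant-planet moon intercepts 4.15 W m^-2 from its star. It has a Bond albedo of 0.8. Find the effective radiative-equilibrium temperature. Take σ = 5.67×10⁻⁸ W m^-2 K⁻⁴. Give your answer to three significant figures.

Absorbed flux (global mean): S(1−α)/4 = 4.150·0.2/4 = 0.2075 W m^-2.
Set σT⁴ = 0.2075 → T = (0.2075/σ)^(1/4) = 43.74 K.

43.7 K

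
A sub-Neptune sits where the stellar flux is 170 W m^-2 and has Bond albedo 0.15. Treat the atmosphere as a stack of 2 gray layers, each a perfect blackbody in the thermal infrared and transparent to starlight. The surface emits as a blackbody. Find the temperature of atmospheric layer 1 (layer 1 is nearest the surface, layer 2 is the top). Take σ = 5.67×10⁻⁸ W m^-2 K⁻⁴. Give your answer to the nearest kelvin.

189 K

Top-of-atmosphere balance: σT_e⁴ = S(1−α)/4 = 36.12 W m^-2 → T_e = 158.9 K.
Each opaque layer satisfies 2T_j⁴ = T_{j−1}⁴ + T_{j+1}⁴, giving T_k⁴ = (N+1−k)T_e⁴.
With k = 1: T_1 = (2+1−1)^¼·158.9 K = 188.9 K.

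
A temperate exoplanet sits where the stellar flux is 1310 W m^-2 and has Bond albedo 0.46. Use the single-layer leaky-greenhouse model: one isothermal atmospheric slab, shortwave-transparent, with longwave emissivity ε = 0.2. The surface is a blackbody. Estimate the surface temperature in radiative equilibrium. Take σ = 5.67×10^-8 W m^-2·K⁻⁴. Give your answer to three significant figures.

243 K

The planet radiates to space at T_e = [S(1−α)/(4σ)]^(1/4) = 236.3 K.
Surface balance with a leaky layer gives σT_s⁴ = σT_e⁴·2/(2−ε), so T_s = T_e·[2/(2−0.2)]^(1/4) = 242.6 K.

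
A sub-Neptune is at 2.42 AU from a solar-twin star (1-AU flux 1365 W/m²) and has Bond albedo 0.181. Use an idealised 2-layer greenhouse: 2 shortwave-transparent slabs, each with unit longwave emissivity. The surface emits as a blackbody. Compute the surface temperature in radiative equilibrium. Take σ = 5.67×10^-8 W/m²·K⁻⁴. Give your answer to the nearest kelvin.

By the inverse-square law, S = 1365/2.42² = 233.1 W/m².
Top-of-atmosphere balance: σT_e⁴ = S(1−α)/4 = 47.72 W/m² → T_e = 170.3 K.
For an N-layer opaque stack, T_s⁴ = (N+1)T_e⁴, hence T_s = (3)^(1/4)×170.3 K = 224.2 K.

224 kelvin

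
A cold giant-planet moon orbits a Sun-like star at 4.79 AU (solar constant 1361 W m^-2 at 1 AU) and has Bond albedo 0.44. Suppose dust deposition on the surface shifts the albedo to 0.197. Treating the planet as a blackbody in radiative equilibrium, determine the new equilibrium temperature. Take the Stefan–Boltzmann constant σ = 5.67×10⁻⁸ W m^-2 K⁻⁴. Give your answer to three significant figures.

120 kelvin

Flux at the orbit: S = 1361/(4.79)² = 59.32 W m^-2.
New equilibrium: T₂ = [(1−0.197)·59.32/(4σ)]^(1/4) = 120.4 K.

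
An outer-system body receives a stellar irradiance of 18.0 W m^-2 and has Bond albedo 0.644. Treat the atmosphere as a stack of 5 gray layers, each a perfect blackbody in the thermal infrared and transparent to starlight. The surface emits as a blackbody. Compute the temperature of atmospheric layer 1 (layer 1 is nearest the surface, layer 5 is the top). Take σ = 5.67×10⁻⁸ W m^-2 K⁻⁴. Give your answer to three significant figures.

109 K

OLR = S(1−α)/4 = 1.602 W m^-2; the top layer radiates at T_e = 72.91 K.
The net upward flux σT_e⁴ is constant between every pair of levels, so T_k⁴ = (N+1−k)T_e⁴.
T_1 = (5)^(1/4)·72.91 = 109.0 K.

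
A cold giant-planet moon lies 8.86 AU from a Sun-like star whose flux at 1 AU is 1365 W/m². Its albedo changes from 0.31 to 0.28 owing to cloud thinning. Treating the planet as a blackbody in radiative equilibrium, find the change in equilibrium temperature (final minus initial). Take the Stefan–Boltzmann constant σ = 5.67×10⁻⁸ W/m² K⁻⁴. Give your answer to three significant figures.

0.912 K

Irradiance scales as 1/d², so S = 1365 W/m² × (1/8.86)² = 17.39 W/m².
Before: T₁ = [17.39·0.69/(4σ)]^(1/4) = 85.28 K.
Final:   T₂ = [S(1−0.28)/(4σ)]^(1/4) = 86.20 K.
ΔT = T₂ − T₁ = 0.9123 K.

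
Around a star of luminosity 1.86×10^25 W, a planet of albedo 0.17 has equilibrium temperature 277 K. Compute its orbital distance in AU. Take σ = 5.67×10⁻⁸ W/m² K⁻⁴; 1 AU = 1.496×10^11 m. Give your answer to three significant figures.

0.203 AU

Energy balance gives S = 4σT⁴/(1−α) = 1609 W/m².
Then d = [L/(4πS)]^(1/2) = 3.033×10^10 m, i.e. 0.2028 AU.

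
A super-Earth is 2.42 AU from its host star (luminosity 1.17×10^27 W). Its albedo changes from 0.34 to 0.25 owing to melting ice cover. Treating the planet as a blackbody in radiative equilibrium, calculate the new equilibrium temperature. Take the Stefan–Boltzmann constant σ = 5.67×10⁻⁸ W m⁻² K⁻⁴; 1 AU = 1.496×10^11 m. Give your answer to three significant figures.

220 K

d = 2.42 × 1.496×10^11 m = 3.620×10^11 m.
Spreading L over a sphere of radius d: S = 1.17×10^27/(4π·3.62×10^11²) = 710.4 W m⁻².
T₂ = [S(1−α₂)/(4σ)]^(1/4) = [710.4·0.75/(4σ)]^(1/4) = 220.2 K.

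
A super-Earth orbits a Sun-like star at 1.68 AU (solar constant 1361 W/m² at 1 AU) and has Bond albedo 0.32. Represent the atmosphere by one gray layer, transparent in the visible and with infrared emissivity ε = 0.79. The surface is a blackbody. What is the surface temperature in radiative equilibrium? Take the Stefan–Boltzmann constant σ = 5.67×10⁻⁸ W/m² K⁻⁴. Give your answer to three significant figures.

Irradiance scales as 1/d², so S = 1361 W/m² × (1/1.68)² = 482.2 W/m².
The planet radiates to space at T_e = [S(1−α)/(4σ)]^(1/4) = 195.0 K.
Surface balance with a leaky layer gives σT_s⁴ = σT_e⁴·2/(2−ε), so T_s = T_e·[2/(2−0.79)]^(1/4) = 221.1 K.

221 K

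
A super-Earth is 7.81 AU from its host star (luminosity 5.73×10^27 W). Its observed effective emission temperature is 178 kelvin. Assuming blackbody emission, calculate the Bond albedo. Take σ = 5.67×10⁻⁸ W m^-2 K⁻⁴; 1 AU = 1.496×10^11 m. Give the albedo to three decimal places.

d = 7.81 × 1.496×10^11 m = 1.168×10^12 m.
Flux at the orbit: S = L/(4πd²) = 5.73×10^27/(4π·(1.17×10^12)²) = 334.0 W m^-2.
Energy balance: S(1−α)/4 = σT⁴, so 1−α = 4σT⁴/S.
σT⁴ = 56.92 W m^-2, so 4σT⁴ = 227.7 W m^-2.
1−α = 227.7/334.0 = 0.6816, so α = 0.3184.

0.318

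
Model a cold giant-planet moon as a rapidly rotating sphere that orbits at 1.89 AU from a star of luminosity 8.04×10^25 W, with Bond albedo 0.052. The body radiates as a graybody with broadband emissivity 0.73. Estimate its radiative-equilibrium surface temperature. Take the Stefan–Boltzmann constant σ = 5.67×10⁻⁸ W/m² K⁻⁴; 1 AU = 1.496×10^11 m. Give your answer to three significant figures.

146 kelvin

d = 1.89 × 1.496×10^11 m = 2.827×10^11 m.
S = L/(4πd²) = 80.03 W/m².
Averaging over the sphere, the absorbed flux is S(1−α)/4 = 18.97 W/m².
Radiative balance εσT⁴ = 18.97 gives T = [18.97/(0.73·σ)]^(1/4) = 146.3 K.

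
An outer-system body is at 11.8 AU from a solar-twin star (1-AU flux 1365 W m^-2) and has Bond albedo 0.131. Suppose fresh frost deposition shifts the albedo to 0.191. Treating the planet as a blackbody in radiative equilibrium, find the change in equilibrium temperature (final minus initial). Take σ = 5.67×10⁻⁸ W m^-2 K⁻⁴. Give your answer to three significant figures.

Flux at the orbit: S = 1365/(11.8)² = 9.803 W m^-2.
With α = 0.131, T₁ = 78.29 K.
With α = 0.191, T₂ = 76.90 K.
Change: 76.90 − 78.29 = -1.388 K.

-1.39 K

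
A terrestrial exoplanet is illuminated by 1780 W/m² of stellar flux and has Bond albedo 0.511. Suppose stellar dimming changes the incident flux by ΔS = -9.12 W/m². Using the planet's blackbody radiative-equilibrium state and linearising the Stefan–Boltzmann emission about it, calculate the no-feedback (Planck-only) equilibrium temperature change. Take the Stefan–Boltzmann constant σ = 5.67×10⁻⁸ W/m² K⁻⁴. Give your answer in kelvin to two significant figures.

The baseline emission temperature is T_e = 248.9 K.
ΔF = Δ[S(1−α)]/4 = (1−0.511)·-9.12/4 = -1.115 W/m².
The Planck feedback parameter is 4σT_e³ = 3.497 W/m²/K.
So ΔT₀ = -1.115/3.497 = -0.319 K.

-0.32 kelvin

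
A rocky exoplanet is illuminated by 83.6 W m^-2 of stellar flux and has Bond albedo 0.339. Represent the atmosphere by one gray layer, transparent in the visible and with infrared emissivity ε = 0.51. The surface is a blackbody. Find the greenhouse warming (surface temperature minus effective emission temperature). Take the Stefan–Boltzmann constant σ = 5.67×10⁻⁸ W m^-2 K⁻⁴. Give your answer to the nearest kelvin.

Effective emission temperature (TOA balance): σT_e⁴ = S(1−α)/4 = 13.81 W m^-2 → T_e = 124.9 K.
The surface balance (absorbed SW + ε·downward IR = σT_s⁴) with T_a⁴ = T_s⁴/2 reduces to T_s = T_e·[2/(2−ε)]^¼ = 134.5 K.
T_s − T_e = 134.5 − 124.9 = 9.541 K.

10 K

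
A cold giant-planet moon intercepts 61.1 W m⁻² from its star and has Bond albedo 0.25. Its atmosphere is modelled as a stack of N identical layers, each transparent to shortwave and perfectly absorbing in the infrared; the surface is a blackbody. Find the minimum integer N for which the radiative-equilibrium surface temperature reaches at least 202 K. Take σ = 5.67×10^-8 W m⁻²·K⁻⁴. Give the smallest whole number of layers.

OLR = S(1−α)/4 = 11.46 W m⁻²; the top layer radiates at T_e = 119.2 K.
Need (N+1)T_e⁴ ≥ T_s⁴, i.e. N+1 ≥ (202/119.2)⁴ = 8.240.
Rounding up, N = 8.

8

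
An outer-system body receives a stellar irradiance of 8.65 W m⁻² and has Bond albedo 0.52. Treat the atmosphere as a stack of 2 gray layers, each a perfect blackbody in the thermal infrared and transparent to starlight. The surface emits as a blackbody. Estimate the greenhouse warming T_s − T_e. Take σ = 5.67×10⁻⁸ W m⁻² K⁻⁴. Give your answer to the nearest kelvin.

21 kelvin

Top-of-atmosphere balance: σT_e⁴ = S(1−α)/4 = 1.038 W m⁻² → T_e = 65.41 K.
T_s = (N+1)^(1/4)·T_e = 86.09 K.
So the greenhouse effect raises the surface by 86.09 − 65.41 = 20.67 K.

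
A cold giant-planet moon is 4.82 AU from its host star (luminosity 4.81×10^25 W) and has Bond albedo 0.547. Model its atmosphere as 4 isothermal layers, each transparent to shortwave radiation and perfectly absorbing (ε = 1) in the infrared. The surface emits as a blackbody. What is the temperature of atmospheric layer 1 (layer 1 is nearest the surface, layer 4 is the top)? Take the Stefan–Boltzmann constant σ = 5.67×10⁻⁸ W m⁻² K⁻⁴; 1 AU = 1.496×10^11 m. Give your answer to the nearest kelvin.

88 K

Orbital distance: d = 4.82 AU = 7.211×10^11 m.
Flux at the orbit: S = L/(4πd²) = 4.81×10^25/(4π·(7.21×10^11)²) = 7.362 W m⁻².
Top-of-atmosphere balance: σT_e⁴ = S(1−α)/4 = 0.8337 W m⁻² → T_e = 61.92 K.
Each opaque layer satisfies 2T_j⁴ = T_{j−1}⁴ + T_{j+1}⁴, giving T_k⁴ = (N+1−k)T_e⁴.
With k = 1: T_1 = (4+1−1)^¼·61.92 K = 87.57 K.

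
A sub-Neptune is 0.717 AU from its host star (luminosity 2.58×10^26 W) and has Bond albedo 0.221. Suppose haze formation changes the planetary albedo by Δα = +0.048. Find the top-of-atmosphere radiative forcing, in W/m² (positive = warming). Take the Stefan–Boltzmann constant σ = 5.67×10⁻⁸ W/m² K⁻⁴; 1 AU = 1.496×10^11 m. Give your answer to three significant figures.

Orbital distance: d = 0.717 AU = 1.073×10^11 m.
S = L/(4πd²) = 1784 W/m².
The change in absorbed flux is Δ[S(1−α)/4] = −SΔα/4 = -21.41 W/m².

-21.4 W/m²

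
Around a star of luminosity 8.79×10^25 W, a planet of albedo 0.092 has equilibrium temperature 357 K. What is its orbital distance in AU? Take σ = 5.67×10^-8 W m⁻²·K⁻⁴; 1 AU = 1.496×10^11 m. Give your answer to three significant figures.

0.278 AU

The flux needed for this T is 4σT⁴/(1−0.092) = 4057 W m⁻².
S = L/(4πd²) → d = √(L/4πS) = √(8.79×10^25/(4π·4057)) = 4.152×10^10 m = 0.2776 AU.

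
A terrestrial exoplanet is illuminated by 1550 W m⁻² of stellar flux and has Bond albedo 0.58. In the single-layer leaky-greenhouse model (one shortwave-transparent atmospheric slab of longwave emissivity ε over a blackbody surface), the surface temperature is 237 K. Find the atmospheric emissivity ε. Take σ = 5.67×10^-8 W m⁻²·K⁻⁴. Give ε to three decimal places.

0.180

TOA balance gives T_e = 231.5 K.
T_s⁴ = T_e⁴·2/(2−ε) → ε = 2 − 2(T_e/T_s)⁴ = 2 − 2·(231.5/237)⁴ = 0.1804.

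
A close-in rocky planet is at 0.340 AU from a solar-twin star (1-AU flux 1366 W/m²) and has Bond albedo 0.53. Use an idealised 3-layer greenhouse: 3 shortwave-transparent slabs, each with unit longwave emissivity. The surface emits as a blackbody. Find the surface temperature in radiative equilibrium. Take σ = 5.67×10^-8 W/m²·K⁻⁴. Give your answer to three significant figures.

By the inverse-square law, S = 1366/0.340² = 11820 W/m².
The effective emission temperature is T_e = [S(1−α)/(4σ)]^¼ = 395.6 K.
Layer-by-layer balance gives σT_s⁴ = (N+1)σT_e⁴, so T_s = 4^¼·395.6 = 559.4 K.

559 K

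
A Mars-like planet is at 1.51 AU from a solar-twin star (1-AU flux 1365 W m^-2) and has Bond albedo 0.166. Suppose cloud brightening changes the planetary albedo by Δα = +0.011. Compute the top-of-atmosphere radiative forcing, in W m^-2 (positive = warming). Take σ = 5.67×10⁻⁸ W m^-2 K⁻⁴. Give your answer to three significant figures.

-1.65 W m^-2

Flux at the orbit: S = 1365/(1.51)² = 598.7 W m^-2.
The change in absorbed flux is Δ[S(1−α)/4] = −SΔα/4 = -1.646 W m^-2.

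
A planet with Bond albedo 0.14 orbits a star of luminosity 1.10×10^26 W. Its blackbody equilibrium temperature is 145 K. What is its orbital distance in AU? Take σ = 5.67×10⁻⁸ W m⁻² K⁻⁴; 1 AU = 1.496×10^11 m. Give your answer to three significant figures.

Energy balance gives S = 4σT⁴/(1−α) = 116.6 W m⁻².
Then d = [L/(4πS)]^(1/2) = 2.740×10^11 m, i.e. 1.832 AU.

1.83 AU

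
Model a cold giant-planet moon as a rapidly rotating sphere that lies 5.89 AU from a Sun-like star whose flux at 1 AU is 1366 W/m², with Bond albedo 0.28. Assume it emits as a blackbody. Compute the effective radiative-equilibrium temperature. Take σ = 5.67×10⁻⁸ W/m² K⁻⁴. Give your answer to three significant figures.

Irradiance scales as 1/d², so S = 1366 W/m² × (1/5.89)² = 39.37 W/m².
Averaging over the sphere, the absorbed flux is S(1−α)/4 = 7.087 W/m².
In equilibrium σT⁴ equals this, so T = 105.7 K.

106 K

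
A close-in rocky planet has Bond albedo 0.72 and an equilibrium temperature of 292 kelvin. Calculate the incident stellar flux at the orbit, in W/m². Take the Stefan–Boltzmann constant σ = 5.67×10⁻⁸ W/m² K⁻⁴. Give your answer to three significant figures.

5890 W/m²

Invert the energy balance for S: S = 4σT⁴/(1−α).
σT⁴ = 5.67×10⁻⁸·(292)⁴ = 412.2 W/m².
S = 4·412.2/0.28 = 5889 W/m².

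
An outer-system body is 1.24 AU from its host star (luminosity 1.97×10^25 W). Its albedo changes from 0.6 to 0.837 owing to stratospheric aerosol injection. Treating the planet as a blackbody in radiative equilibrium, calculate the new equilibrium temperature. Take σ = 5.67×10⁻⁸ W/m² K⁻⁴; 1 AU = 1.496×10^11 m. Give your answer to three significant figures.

d = 1.24 × 1.496×10^11 m = 1.855×10^11 m.
Flux at the orbit: S = L/(4πd²) = 1.97×10^25/(4π·(1.86×10^11)²) = 45.56 W/m².
New equilibrium: T₂ = [(1−0.837)·45.56/(4σ)]^(1/4) = 75.64 K.

75.6 kelvin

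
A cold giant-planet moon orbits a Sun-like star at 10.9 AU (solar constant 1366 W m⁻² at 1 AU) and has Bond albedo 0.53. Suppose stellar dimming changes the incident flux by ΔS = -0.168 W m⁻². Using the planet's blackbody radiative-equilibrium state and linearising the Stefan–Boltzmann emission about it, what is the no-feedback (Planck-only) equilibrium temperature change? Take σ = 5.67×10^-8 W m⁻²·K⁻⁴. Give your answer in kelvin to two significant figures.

-0.26 kelvin

By the inverse-square law, S = 1366/10.9² = 11.50 W m⁻².
Reference equilibrium: T_e = [S(1−α)/(4σ)]^(1/4) = 69.87 K.
ΔF = Δ[S(1−α)]/4 = (1−0.53)·-0.168/4 = -0.01974 W m⁻².
Linearising σT⁴ gives d(σT⁴)/dT = 4σT_e³ = 0.07735 W m⁻² per K.
ΔT₀ = ΔF/λ_P = -0.01974/0.07735 = -0.255 K.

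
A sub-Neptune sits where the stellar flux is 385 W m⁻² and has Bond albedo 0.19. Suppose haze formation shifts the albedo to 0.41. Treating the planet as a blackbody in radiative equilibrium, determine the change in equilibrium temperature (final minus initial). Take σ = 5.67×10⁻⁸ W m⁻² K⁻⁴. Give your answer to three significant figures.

Initial: T₁ = [S(1−0.19)/(4σ)]^(1/4) = 192.6 K.
After:  T₂ = [385.0·0.59/(4σ)]^(1/4) = 177.9 K.
ΔT = T₂ − T₁ = -14.67 K.

-14.7 K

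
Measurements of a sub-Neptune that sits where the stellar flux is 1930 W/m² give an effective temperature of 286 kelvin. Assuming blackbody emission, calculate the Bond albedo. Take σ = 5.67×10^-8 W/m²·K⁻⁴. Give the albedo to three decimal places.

0.214

Energy balance: S(1−α)/4 = σT⁴, so 1−α = 4σT⁴/S.
σT⁴ = 379.4 W/m², so 4σT⁴ = 1517 W/m².
1−α = 1517/1930 = 0.7862, so α = 0.2138.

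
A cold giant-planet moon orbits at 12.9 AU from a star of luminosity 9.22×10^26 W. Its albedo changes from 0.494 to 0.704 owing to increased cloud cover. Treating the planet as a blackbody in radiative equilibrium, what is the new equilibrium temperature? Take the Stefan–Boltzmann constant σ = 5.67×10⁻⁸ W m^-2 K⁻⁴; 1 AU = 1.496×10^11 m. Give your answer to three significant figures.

d = 12.9 × 1.496×10^11 m = 1.930×10^12 m.
S = L/(4πd²) = 19.70 W m^-2.
With the new albedo, S(1−α₂)/4 = 1.458 W m^-2, so T₂ = 71.21 K.

71.2 K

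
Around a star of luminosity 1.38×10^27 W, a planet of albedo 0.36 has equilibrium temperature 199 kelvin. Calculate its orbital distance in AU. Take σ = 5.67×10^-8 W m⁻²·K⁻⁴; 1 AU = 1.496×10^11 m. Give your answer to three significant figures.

2.97 AU

The flux needed for this T is 4σT⁴/(1−0.36) = 555.7 W m⁻².
Then d = [L/(4πS)]^(1/2) = 4.445×10^11 m, i.e. 2.971 AU.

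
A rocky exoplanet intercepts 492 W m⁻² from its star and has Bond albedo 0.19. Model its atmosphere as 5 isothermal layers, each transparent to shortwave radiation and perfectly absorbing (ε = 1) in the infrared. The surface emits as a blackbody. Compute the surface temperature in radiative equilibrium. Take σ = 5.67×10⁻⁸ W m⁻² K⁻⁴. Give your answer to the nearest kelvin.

The effective emission temperature is T_e = [S(1−α)/(4σ)]^¼ = 204.7 K.
With N = 5 opaque layers, T_s = (N+1)^(1/4)·T_e = 6^(1/4)·204.7 = 320.4 K.

320 K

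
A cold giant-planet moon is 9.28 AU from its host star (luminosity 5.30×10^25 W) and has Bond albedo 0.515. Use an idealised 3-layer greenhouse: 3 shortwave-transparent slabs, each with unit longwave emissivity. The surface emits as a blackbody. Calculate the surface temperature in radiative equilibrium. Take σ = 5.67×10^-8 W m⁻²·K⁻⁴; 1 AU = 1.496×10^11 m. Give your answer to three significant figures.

65.8 K

d = 9.28 × 1.496×10^11 m = 1.388×10^12 m.
Flux at the orbit: S = L/(4πd²) = 5.30×10^25/(4π·(1.39×10^12)²) = 2.188 W m⁻².
Top-of-atmosphere balance: σT_e⁴ = S(1−α)/4 = 0.2653 W m⁻² → T_e = 46.51 K.
With N = 3 opaque layers, T_s = (N+1)^(1/4)·T_e = 4^(1/4)·46.51 = 65.78 K.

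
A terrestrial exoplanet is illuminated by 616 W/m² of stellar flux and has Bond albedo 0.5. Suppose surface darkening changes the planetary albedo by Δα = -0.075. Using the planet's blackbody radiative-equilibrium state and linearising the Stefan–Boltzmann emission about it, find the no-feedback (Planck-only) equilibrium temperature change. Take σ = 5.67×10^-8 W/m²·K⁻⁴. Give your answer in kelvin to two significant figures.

7.2 kelvin

Reference equilibrium: T_e = [S(1−α)/(4σ)]^(1/4) = 192.0 K.
TOA radiative forcing: ΔF = −S·Δα/4 = −616.0·(-0.075)/4 = 11.55 W/m².
The Planck feedback parameter is 4σT_e³ = 1.604 W/m²/K.
So ΔT₀ = 11.55/1.604 = 7.20 K.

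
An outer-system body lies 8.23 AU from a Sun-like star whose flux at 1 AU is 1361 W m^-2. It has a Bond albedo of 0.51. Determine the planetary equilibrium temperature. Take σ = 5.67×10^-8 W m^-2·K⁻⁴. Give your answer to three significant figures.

Flux at the orbit: S = 1361/(8.23)² = 20.09 W m^-2.
Averaging over the sphere, the absorbed flux is S(1−α)/4 = 2.461 W m^-2.
Set σT⁴ = 2.461 → T = (2.461/σ)^(1/4) = 81.17 K.

81.2 K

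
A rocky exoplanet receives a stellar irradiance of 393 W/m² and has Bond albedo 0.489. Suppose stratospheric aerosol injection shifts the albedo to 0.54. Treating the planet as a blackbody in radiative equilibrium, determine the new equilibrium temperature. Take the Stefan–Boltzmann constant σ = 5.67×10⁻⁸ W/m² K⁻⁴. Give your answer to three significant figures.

168 K

With the new albedo, S(1−α₂)/4 = 45.19 W/m², so T₂ = 168.0 K.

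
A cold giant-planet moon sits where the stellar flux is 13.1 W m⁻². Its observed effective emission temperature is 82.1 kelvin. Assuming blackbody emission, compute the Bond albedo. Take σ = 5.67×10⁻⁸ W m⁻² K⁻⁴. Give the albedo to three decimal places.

0.213

Rearranging the radiative balance, α = 1 − 4σT⁴/S.
σT⁴ = 2.576 W m⁻², so 4σT⁴ = 10.30 W m⁻².
Hence α = 1 − 10.30/13.10 = 0.2134.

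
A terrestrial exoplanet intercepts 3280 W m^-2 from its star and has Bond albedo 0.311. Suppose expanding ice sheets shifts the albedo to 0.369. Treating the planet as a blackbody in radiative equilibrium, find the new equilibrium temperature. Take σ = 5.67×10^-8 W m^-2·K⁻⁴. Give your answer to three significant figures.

309 K

T₂ = [S(1−α₂)/(4σ)]^(1/4) = [3280·0.631/(4σ)]^(1/4) = 309.1 K.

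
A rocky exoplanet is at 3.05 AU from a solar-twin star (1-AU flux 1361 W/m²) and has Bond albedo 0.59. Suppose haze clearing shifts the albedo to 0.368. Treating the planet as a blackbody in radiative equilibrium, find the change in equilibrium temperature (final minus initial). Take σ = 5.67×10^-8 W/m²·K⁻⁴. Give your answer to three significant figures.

By the inverse-square law, S = 1361/3.05² = 146.3 W/m².
Before: T₁ = [146.3·0.41/(4σ)]^(1/4) = 127.5 K.
With α = 0.368, T₂ = 142.1 K.
Change: 142.1 − 127.5 = 14.57 K.

14.6 K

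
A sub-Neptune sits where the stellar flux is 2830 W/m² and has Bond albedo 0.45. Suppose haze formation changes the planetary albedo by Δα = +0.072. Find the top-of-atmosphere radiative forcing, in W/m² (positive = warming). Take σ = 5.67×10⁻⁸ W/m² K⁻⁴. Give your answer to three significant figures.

-50.9 W/m²

TOA radiative forcing: ΔF = −S·Δα/4 = −2830·(+0.072)/4 = -50.94 W/m².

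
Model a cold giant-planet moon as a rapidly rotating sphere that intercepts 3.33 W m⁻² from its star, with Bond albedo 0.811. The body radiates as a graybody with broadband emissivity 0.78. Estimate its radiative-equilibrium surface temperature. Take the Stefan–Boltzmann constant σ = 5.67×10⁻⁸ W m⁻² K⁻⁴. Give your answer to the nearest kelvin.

The planet absorbs (1−α)S over its disc πR² and re-emits over 4πR², so the mean absorbed flux is (1−0.811)·3.330/4 = 0.1573 W m⁻².
Equating to εσT⁴ with ε = 0.78: T = (0.1573/0.78σ)^(1/4) = 43.43 K.

43 kelvin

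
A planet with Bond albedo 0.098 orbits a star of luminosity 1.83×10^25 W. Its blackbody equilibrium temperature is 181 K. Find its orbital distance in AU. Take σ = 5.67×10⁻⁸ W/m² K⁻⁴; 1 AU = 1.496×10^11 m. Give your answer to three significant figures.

The flux needed for this T is 4σT⁴/(1−0.098) = 269.9 W/m².
S = L/(4πd²) → d = √(L/4πS) = √(1.83×10^25/(4π·269.9)) = 7.346×10^10 m = 0.4910 AU.

0.491 AU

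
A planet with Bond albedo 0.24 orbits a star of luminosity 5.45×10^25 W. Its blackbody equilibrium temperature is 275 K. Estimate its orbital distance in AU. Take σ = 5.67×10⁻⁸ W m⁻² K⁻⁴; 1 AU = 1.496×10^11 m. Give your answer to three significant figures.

0.337 AU

Energy balance gives S = 4σT⁴/(1−α) = 1707 W m⁻².
Then d = [L/(4πS)]^(1/2) = 5.041×10^10 m, i.e. 0.3370 AU.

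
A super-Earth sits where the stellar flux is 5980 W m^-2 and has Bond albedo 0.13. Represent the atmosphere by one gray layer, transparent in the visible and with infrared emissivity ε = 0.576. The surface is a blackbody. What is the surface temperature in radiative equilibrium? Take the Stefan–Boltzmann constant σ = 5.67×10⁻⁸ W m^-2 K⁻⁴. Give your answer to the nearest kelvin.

424 K

The planet radiates to space at T_e = [S(1−α)/(4σ)]^(1/4) = 389.2 K.
The surface balance (absorbed SW + ε·downward IR = σT_s⁴) with T_a⁴ = T_s⁴/2 reduces to T_s = T_e·[2/(2−ε)]^¼ = 423.7 K.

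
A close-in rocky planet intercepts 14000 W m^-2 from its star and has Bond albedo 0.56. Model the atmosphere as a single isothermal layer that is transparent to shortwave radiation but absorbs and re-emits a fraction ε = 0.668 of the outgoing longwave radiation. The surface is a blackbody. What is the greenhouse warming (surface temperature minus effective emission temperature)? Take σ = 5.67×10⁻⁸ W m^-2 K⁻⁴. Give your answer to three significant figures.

43.4 K

The planet radiates to space at T_e = [S(1−α)/(4σ)]^(1/4) = 406.0 K.
Surface balance with a leaky layer gives σT_s⁴ = σT_e⁴·2/(2−ε), so T_s = T_e·[2/(2−0.668)]^(1/4) = 449.4 K.
The atmosphere warms the surface by 43.42 K.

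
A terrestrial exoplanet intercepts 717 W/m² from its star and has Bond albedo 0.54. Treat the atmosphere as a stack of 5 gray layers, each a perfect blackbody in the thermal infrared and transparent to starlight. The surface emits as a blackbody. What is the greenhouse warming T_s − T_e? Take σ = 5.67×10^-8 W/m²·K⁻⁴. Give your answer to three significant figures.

110 K

Top-of-atmosphere balance: σT_e⁴ = S(1−α)/4 = 82.45 W/m² → T_e = 195.3 K.
Surface: T_s = (6)^¼·T_e = 305.6 K.
So the greenhouse effect raises the surface by 305.6 − 195.3 = 110.3 K.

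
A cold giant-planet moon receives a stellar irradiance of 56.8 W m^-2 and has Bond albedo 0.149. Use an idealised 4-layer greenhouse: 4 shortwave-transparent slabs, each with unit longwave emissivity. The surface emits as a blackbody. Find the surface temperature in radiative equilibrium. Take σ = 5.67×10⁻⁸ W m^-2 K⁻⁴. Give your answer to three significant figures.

OLR = S(1−α)/4 = 12.08 W m^-2; the top layer radiates at T_e = 120.8 K.
With N = 4 opaque layers, T_s = (N+1)^(1/4)·T_e = 5^(1/4)·120.8 = 180.7 K.

181 K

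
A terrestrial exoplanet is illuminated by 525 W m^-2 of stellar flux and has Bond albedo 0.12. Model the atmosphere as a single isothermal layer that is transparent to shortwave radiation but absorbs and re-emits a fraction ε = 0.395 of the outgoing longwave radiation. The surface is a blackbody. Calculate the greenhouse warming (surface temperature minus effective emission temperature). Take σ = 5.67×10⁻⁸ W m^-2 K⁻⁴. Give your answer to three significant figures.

Effective emission temperature (TOA balance): σT_e⁴ = S(1−α)/4 = 115.5 W m^-2 → T_e = 212.4 K.
The surface balance (absorbed SW + ε·downward IR = σT_s⁴) with T_a⁴ = T_s⁴/2 reduces to T_s = T_e·[2/(2−ε)]^¼ = 224.5 K.
The atmosphere warms the surface by 12.01 K.

12.0 K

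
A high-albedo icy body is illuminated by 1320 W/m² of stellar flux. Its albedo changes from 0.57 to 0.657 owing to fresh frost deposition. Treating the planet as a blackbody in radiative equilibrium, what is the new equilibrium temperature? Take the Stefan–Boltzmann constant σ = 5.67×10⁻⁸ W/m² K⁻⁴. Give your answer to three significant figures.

211 K

With the new albedo, S(1−α₂)/4 = 113.2 W/m², so T₂ = 211.4 K.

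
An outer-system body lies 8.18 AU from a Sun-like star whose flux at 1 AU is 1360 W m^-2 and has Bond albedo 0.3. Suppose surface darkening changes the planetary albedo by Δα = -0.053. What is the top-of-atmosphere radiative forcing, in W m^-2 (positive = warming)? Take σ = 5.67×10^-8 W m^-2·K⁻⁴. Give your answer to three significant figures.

0.269 W m^-2

Flux at the orbit: S = 1360/(8.18)² = 20.33 W m^-2.
TOA radiative forcing: ΔF = −S·Δα/4 = −20.33·(-0.053)/4 = 0.2693 W m^-2.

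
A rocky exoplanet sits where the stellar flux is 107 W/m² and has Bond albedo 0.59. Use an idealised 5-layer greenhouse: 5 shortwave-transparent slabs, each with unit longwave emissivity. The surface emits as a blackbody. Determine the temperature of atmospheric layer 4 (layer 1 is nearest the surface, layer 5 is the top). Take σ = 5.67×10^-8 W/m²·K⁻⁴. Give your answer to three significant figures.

140 kelvin

The effective emission temperature is T_e = [S(1−α)/(4σ)]^¼ = 117.9 K.
The net upward flux σT_e⁴ is constant between every pair of levels, so T_k⁴ = (N+1−k)T_e⁴.
T_4 = (2)^(1/4)·117.9 = 140.2 K.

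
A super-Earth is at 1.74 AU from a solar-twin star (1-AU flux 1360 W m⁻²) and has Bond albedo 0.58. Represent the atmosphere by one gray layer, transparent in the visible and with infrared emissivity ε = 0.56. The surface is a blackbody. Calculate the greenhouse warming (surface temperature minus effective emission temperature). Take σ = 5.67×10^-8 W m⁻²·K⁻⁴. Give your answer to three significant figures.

14.5 K

By the inverse-square law, S = 1360/1.74² = 449.2 W m⁻².
At the top of the atmosphere, σT_e⁴ = S(1−α)/4 = 47.17 W m⁻², giving T_e = 169.8 K.
Surface balance with a leaky layer gives σT_s⁴ = σT_e⁴·2/(2−ε), so T_s = T_e·[2/(2−0.56)]^(1/4) = 184.4 K.
The atmosphere warms the surface by 14.54 K.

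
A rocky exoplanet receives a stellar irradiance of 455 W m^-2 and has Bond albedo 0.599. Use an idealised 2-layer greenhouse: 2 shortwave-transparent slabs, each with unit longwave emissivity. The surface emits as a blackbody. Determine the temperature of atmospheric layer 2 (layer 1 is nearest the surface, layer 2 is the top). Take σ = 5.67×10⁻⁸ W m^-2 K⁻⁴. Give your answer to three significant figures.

OLR = S(1−α)/4 = 45.61 W m^-2; the top layer radiates at T_e = 168.4 K.
Each opaque layer satisfies 2T_j⁴ = T_{j−1}⁴ + T_{j+1}⁴, giving T_k⁴ = (N+1−k)T_e⁴.
T_2 = (1)^(1/4)·168.4 = 168.4 K.

168 K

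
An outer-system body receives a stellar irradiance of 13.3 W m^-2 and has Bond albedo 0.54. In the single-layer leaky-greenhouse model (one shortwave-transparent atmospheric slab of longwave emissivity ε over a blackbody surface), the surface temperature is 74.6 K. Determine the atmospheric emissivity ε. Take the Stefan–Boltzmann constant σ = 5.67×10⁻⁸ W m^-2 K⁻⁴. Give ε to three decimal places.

First, T_e = [13.30·(1−0.54)/(4σ)]^(1/4) = 72.07 K.
T_s⁴ = T_e⁴·2/(2−ε) → ε = 2 − 2(T_e/T_s)⁴ = 2 − 2·(72.07/74.6)⁴ = 0.2580.

0.258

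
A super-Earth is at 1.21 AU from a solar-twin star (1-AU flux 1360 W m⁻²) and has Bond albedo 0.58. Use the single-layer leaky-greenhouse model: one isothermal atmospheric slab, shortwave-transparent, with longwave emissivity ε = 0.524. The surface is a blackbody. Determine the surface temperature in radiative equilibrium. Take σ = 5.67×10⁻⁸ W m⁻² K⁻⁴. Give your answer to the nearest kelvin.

220 K

Flux at the orbit: S = 1360/(1.21)² = 928.9 W m⁻².
The planet radiates to space at T_e = [S(1−α)/(4σ)]^(1/4) = 203.7 K.
The surface balance (absorbed SW + ε·downward IR = σT_s⁴) with T_a⁴ = T_s⁴/2 reduces to T_s = T_e·[2/(2−ε)]^¼ = 219.7 K.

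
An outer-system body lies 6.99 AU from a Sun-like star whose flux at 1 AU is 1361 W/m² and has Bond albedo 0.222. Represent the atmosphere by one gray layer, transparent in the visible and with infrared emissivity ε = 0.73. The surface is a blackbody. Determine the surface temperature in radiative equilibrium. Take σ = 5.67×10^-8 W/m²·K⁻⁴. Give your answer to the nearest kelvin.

111 K

Flux at the orbit: S = 1361/(6.99)² = 27.86 W/m².
At the top of the atmosphere, σT_e⁴ = S(1−α)/4 = 5.418 W/m², giving T_e = 98.87 K.
For a single slab of emissivity ε, T_s⁴ = 2T_e⁴/(2−ε); thus T_s = 98.87·(1.575)^(1/4) = 110.8 K.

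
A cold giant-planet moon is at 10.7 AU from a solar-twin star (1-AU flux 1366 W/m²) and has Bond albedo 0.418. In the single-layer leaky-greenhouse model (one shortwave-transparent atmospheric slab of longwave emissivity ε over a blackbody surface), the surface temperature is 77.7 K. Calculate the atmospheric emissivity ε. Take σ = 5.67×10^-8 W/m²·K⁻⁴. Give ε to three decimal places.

Flux at the orbit: S = 1366/(10.7)² = 11.93 W/m².
TOA balance gives T_e = 74.39 K.
Inverting T_s⁴ = 2T_e⁴/(2−ε): (T_e/T_s)⁴ = 0.8400, so ε = 2(1 − 0.8400) = 0.3200.

0.320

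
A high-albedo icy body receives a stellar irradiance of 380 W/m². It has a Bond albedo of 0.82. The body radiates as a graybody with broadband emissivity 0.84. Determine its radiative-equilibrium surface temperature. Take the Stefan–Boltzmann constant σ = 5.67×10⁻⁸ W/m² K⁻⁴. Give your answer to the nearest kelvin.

138 kelvin

Absorbed flux (global mean): S(1−α)/4 = 380.0·0.18/4 = 17.10 W/m².
Equating to εσT⁴ with ε = 0.84: T = (17.10/0.84σ)^(1/4) = 137.7 K.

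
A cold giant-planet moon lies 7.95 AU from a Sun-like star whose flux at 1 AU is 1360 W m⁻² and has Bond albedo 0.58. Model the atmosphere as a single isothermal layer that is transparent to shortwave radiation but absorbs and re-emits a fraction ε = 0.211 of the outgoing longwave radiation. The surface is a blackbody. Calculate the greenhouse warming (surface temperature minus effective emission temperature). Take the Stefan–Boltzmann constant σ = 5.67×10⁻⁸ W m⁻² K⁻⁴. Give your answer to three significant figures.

By the inverse-square law, S = 1360/7.95² = 21.52 W m⁻².
Effective emission temperature (TOA balance): σT_e⁴ = S(1−α)/4 = 2.259 W m⁻² → T_e = 79.45 K.
Surface balance with a leaky layer gives σT_s⁴ = σT_e⁴·2/(2−ε), so T_s = T_e·[2/(2−0.211)]^(1/4) = 81.70 K.
Greenhouse warming: T_s − T_e = 2.246 K.

2.25 K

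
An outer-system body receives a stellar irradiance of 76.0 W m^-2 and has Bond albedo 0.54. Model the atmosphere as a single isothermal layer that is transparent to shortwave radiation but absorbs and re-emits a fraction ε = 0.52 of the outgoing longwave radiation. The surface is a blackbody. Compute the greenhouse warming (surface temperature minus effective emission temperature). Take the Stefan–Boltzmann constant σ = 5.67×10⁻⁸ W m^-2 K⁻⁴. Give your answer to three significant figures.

At the top of the atmosphere, σT_e⁴ = S(1−α)/4 = 8.740 W m^-2, giving T_e = 111.4 K.
The surface balance (absorbed SW + ε·downward IR = σT_s⁴) with T_a⁴ = T_s⁴/2 reduces to T_s = T_e·[2/(2−ε)]^¼ = 120.1 K.
The atmosphere warms the surface by 8.711 K.

8.71 kelvin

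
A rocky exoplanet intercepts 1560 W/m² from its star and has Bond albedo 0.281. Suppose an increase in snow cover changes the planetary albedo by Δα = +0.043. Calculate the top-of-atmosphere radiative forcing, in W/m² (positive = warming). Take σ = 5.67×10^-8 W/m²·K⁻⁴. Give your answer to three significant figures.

-16.8 W/m²

TOA radiative forcing: ΔF = −S·Δα/4 = −1560·(+0.043)/4 = -16.77 W/m².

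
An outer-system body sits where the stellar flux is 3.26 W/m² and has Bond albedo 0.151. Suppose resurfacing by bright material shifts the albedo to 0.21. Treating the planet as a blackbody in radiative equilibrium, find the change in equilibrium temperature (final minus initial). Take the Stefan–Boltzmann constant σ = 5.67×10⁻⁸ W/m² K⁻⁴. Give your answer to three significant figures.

-1.05 K

Initial: T₁ = [S(1−0.151)/(4σ)]^(1/4) = 59.10 K.
Final:   T₂ = [S(1−0.21)/(4σ)]^(1/4) = 58.05 K.
ΔT = T₂ − T₁ = -1.055 K.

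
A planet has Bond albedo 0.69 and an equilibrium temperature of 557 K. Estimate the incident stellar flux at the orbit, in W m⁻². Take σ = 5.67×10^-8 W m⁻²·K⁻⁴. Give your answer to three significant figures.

70400 W m⁻²

Invert the energy balance for S: S = 4σT⁴/(1−α).
σT⁴ = 5.67×10⁻⁸·(557)⁴ = 5458 W m⁻².
S = 4·5458/0.31 = 70420 W m⁻².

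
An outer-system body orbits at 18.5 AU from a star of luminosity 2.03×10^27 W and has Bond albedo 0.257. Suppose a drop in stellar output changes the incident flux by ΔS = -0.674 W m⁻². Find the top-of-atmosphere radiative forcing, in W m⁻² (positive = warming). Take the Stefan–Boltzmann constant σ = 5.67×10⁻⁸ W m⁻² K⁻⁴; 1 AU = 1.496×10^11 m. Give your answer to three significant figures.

Orbital distance: d = 18.5 AU = 2.768×10^12 m.
Spreading L over a sphere of radius d: S = 2.03×10^27/(4π·2.77×10^12²) = 21.09 W m⁻².
TOA radiative forcing: ΔF = (1−α)ΔS/4 = 0.743·(-0.674)/4 = -0.1252 W m⁻².

-0.125 W m⁻²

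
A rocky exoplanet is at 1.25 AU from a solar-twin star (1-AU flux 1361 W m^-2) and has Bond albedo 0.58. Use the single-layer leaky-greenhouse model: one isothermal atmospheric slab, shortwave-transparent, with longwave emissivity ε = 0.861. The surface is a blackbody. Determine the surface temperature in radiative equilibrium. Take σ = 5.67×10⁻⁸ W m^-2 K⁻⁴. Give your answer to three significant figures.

Irradiance scales as 1/d², so S = 1361 W m^-2 × (1/1.25)² = 871.0 W m^-2.
Effective emission temperature (TOA balance): σT_e⁴ = S(1−α)/4 = 91.46 W m^-2 → T_e = 200.4 K.
For a single slab of emissivity ε, T_s⁴ = 2T_e⁴/(2−ε); thus T_s = 200.4·(1.756)^(1/4) = 230.7 K.

231 kelvin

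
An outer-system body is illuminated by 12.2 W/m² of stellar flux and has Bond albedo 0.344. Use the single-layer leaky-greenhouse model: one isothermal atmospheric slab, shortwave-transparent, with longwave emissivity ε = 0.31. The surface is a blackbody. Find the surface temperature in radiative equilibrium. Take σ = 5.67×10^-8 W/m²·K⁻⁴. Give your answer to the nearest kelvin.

80 K

The planet radiates to space at T_e = [S(1−α)/(4σ)]^(1/4) = 77.07 K.
For a single slab of emissivity ε, T_s⁴ = 2T_e⁴/(2−ε); thus T_s = 77.07·(1.183)^(1/4) = 80.39 K.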